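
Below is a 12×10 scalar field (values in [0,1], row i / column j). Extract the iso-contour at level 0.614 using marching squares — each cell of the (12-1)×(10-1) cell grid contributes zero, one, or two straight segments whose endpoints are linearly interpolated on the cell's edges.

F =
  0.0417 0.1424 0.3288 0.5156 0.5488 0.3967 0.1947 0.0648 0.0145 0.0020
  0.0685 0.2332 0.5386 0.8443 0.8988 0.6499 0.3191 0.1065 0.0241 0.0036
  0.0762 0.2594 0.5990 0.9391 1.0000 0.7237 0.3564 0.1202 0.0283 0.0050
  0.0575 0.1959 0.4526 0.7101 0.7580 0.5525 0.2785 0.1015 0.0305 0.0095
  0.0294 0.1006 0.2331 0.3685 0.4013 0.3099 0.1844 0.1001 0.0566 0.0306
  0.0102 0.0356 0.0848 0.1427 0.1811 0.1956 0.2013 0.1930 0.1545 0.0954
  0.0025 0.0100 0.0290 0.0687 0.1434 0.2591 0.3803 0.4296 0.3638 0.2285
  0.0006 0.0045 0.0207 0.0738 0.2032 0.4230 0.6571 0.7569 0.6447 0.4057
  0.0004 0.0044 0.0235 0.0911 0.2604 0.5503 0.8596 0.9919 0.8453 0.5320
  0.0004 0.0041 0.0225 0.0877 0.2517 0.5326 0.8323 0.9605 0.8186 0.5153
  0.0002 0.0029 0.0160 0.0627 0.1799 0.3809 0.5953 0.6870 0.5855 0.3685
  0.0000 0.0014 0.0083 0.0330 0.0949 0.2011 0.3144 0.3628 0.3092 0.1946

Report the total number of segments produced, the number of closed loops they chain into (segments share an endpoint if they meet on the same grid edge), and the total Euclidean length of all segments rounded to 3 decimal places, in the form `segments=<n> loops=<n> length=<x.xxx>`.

cell (0,2): code 0100 → (0.299,3.000)–(1.000,2.247)
cell (0,3): code 1100 → (0.186,4.000)–(0.299,3.000)
cell (0,4): code 1100 → (0.858,5.000)–(0.186,4.000)
cell (0,5): code 1000 → (1.000,5.109)–(0.858,5.000)
cell (1,2): code 0110 → (1.000,2.247)–(2.000,2.044)
cell (1,5): code 1001 → (2.000,5.299)–(1.000,5.109)
cell (2,2): code 0110 → (2.000,2.044)–(3.000,2.627)
cell (2,4): code 1011 → (3.000,4.701)–(2.641,5.000)
cell (2,5): code 0001 → (2.641,5.000)–(2.000,5.299)
cell (3,2): code 0010 → (3.000,2.627)–(3.281,3.000)
cell (3,3): code 0011 → (3.281,3.000)–(3.404,4.000)
cell (3,4): code 0001 → (3.404,4.000)–(3.000,4.701)
cell (6,5): code 0100 → (6.844,6.000)–(7.000,5.816)
cell (6,6): code 1100 → (6.563,7.000)–(6.844,6.000)
cell (6,7): code 1100 → (6.891,8.000)–(6.563,7.000)
cell (6,8): code 1000 → (7.000,8.128)–(6.891,8.000)
cell (7,5): code 0110 → (7.000,5.816)–(8.000,5.206)
cell (7,8): code 1001 → (8.000,8.738)–(7.000,8.128)
cell (8,5): code 0110 → (8.000,5.206)–(9.000,5.272)
cell (8,8): code 1001 → (9.000,8.675)–(8.000,8.738)
cell (9,5): code 0010 → (9.000,5.272)–(9.921,6.000)
cell (9,6): code 0111 → (9.921,6.000)–(10.000,6.204)
cell (9,7): code 1011 → (10.000,7.719)–(9.878,8.000)
cell (9,8): code 0001 → (9.878,8.000)–(9.000,8.675)
cell (10,6): code 0010 → (10.000,6.204)–(10.225,7.000)
cell (10,7): code 0001 → (10.225,7.000)–(10.000,7.719)
total: 26 segments, chained into 2 closed loop(s), length Σ = 21.306777

segments=26 loops=2 length=21.307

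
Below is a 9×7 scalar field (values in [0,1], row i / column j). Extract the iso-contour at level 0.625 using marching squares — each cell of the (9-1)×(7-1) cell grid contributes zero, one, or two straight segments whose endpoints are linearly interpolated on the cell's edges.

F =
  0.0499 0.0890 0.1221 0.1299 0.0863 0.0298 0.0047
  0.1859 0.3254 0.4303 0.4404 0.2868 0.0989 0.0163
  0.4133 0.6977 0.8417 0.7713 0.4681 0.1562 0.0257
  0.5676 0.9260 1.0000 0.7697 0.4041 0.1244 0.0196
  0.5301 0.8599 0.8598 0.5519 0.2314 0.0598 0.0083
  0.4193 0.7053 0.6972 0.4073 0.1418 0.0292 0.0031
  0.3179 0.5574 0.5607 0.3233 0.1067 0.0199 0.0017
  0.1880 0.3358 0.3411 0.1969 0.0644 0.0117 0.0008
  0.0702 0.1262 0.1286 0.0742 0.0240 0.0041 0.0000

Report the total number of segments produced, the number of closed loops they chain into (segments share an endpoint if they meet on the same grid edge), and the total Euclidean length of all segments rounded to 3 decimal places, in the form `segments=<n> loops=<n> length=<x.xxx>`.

cell (1,0): code 0100 → (1.805,1.000)–(2.000,0.744)
cell (1,1): code 1100 → (1.473,2.000)–(1.805,1.000)
cell (1,2): code 1100 → (1.558,3.000)–(1.473,2.000)
cell (1,3): code 1000 → (2.000,3.483)–(1.558,3.000)
cell (2,0): code 0110 → (2.000,0.744)–(3.000,0.160)
cell (2,3): code 1001 → (3.000,3.396)–(2.000,3.483)
cell (3,0): code 0110 → (3.000,0.160)–(4.000,0.288)
cell (3,2): code 1011 → (4.000,2.763)–(3.664,3.000)
cell (3,3): code 0001 → (3.664,3.000)–(3.000,3.396)
cell (4,0): code 0110 → (4.000,0.288)–(5.000,0.719)
cell (4,2): code 1001 → (5.000,2.249)–(4.000,2.763)
cell (5,0): code 0010 → (5.000,0.719)–(5.543,1.000)
cell (5,1): code 0011 → (5.543,1.000)–(5.529,2.000)
cell (5,2): code 0001 → (5.529,2.000)–(5.000,2.249)
total: 14 segments, chained into 1 closed loop(s), length Σ = 11.796892

segments=14 loops=1 length=11.797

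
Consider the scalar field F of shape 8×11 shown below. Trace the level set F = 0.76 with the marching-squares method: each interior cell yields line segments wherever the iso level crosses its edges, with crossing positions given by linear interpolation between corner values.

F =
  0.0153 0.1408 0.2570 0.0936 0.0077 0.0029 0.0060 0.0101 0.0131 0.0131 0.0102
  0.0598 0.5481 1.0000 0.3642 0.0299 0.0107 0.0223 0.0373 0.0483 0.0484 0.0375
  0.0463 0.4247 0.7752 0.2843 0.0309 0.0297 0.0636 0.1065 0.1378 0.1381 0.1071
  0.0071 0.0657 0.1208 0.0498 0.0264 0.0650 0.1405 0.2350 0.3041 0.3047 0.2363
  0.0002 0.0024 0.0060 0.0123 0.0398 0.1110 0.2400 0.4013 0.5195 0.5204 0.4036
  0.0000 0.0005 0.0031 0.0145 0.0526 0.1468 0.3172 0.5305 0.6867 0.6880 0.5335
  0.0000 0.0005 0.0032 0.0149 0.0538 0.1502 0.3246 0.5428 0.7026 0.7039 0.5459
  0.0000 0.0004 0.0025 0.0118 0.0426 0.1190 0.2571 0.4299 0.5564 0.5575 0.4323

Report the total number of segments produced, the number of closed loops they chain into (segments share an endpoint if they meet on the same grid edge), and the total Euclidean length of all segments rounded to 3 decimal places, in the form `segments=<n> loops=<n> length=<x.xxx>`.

cell (0,1): code 0100 → (0.677,2.000)–(1.000,1.469)
cell (0,2): code 1000 → (1.000,2.377)–(0.677,2.000)
cell (1,1): code 0110 → (1.000,1.469)–(2.000,1.957)
cell (1,2): code 1001 → (2.000,2.031)–(1.000,2.377)
cell (2,1): code 0010 → (2.000,1.957)–(2.023,2.000)
cell (2,2): code 0001 → (2.023,2.000)–(2.000,2.031)
total: 6 segments, chained into 1 closed loop(s), length Σ = 3.377260

segments=6 loops=1 length=3.377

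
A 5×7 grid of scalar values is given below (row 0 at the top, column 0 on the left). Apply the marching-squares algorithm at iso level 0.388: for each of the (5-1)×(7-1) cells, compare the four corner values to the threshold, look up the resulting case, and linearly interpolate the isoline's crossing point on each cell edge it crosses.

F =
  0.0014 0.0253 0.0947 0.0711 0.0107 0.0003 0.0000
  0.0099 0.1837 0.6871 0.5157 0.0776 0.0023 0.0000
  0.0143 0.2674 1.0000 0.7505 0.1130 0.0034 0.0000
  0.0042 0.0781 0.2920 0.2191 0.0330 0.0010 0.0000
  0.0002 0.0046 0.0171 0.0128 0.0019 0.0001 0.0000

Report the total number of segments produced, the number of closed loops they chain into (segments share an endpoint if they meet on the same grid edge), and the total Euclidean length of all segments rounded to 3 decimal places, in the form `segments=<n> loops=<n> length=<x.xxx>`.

segments=8 loops=1 length=7.385

cell (0,1): code 0100 → (0.495,2.000)–(1.000,1.406)
cell (0,2): code 1100 → (0.713,3.000)–(0.495,2.000)
cell (0,3): code 1000 → (1.000,3.291)–(0.713,3.000)
cell (1,1): code 0110 → (1.000,1.406)–(2.000,1.165)
cell (1,3): code 1001 → (2.000,3.569)–(1.000,3.291)
cell (2,1): code 0010 → (2.000,1.165)–(2.864,2.000)
cell (2,2): code 0011 → (2.864,2.000)–(2.682,3.000)
cell (2,3): code 0001 → (2.682,3.000)–(2.000,3.569)
total: 8 segments, chained into 1 closed loop(s), length Σ = 7.385376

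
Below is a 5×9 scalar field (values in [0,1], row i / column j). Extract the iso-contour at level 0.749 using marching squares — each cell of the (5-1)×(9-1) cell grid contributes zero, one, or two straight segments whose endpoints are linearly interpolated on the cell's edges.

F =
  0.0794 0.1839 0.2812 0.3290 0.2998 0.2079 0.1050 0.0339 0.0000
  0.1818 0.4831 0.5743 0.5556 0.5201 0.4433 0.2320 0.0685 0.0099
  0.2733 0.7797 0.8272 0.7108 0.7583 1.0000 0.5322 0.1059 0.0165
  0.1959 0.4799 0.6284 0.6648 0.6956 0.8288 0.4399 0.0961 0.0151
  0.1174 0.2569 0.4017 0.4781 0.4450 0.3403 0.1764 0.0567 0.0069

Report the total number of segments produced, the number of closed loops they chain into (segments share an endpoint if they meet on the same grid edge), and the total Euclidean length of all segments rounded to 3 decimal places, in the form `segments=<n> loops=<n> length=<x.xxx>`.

cell (1,0): code 0100 → (1.896,1.000)–(2.000,0.939)
cell (1,1): code 1100 → (1.691,2.000)–(1.896,1.000)
cell (1,2): code 1000 → (2.000,2.672)–(1.691,2.000)
cell (1,3): code 0100 → (1.961,4.000)–(2.000,3.804)
cell (1,4): code 1100 → (1.549,5.000)–(1.961,4.000)
cell (1,5): code 1000 → (2.000,5.537)–(1.549,5.000)
cell (2,0): code 0010 → (2.000,0.939)–(2.102,1.000)
cell (2,1): code 0011 → (2.102,1.000)–(2.393,2.000)
cell (2,2): code 0001 → (2.393,2.000)–(2.000,2.672)
cell (2,3): code 0010 → (2.000,3.804)–(2.148,4.000)
cell (2,4): code 0111 → (2.148,4.000)–(3.000,4.401)
cell (2,5): code 1001 → (3.000,5.205)–(2.000,5.537)
cell (3,4): code 0010 → (3.000,4.401)–(3.163,5.000)
cell (3,5): code 0001 → (3.163,5.000)–(3.000,5.205)
total: 14 segments, chained into 2 closed loop(s), length Σ = 8.925065

segments=14 loops=2 length=8.925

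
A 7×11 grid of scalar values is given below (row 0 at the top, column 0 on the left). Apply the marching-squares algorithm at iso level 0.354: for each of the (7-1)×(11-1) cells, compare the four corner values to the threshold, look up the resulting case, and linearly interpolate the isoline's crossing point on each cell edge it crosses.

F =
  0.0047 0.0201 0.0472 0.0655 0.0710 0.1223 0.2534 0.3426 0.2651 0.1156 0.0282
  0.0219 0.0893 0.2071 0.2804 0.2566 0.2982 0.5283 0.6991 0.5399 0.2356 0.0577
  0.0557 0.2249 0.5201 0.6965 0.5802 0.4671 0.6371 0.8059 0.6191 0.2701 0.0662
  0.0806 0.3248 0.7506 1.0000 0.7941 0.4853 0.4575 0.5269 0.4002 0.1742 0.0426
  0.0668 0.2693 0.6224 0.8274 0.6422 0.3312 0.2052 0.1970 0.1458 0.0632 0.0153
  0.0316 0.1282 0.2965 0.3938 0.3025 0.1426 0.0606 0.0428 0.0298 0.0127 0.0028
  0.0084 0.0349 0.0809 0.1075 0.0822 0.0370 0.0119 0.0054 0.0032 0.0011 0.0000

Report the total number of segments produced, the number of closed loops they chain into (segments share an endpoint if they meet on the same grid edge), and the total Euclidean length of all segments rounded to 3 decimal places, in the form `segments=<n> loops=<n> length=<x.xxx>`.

cell (0,5): code 0100 → (0.366,6.000)–(1.000,5.243)
cell (0,6): code 1100 → (0.032,7.000)–(0.366,6.000)
cell (0,7): code 1100 → (0.324,8.000)–(0.032,7.000)
cell (0,8): code 1000 → (1.000,8.611)–(0.324,8.000)
cell (1,1): code 0100 → (1.469,2.000)–(2.000,1.437)
cell (1,2): code 1100 → (1.177,3.000)–(1.469,2.000)
cell (1,3): code 1100 → (1.301,4.000)–(1.177,3.000)
cell (1,4): code 1100 → (1.330,5.000)–(1.301,4.000)
cell (1,5): code 1110 → (1.000,5.243)–(1.330,5.000)
cell (1,8): code 1001 → (2.000,8.760)–(1.000,8.611)
cell (2,1): code 0110 → (2.000,1.437)–(3.000,1.069)
cell (2,8): code 1001 → (3.000,8.204)–(2.000,8.760)
cell (3,1): code 0110 → (3.000,1.069)–(4.000,1.240)
cell (3,4): code 1011 → (4.000,4.927)–(3.852,5.000)
cell (3,5): code 0011 → (3.852,5.000)–(3.410,6.000)
cell (3,6): code 0011 → (3.410,6.000)–(3.524,7.000)
cell (3,7): code 0011 → (3.524,7.000)–(3.182,8.000)
cell (3,8): code 0001 → (3.182,8.000)–(3.000,8.204)
cell (4,1): code 0010 → (4.000,1.240)–(4.824,2.000)
cell (4,2): code 0111 → (4.824,2.000)–(5.000,2.591)
cell (4,3): code 1011 → (5.000,3.436)–(4.848,4.000)
cell (4,4): code 0001 → (4.848,4.000)–(4.000,4.927)
cell (5,2): code 0010 → (5.000,2.591)–(5.139,3.000)
cell (5,3): code 0001 → (5.139,3.000)–(5.000,3.436)
total: 24 segments, chained into 1 closed loop(s), length Σ = 20.526512

segments=24 loops=1 length=20.527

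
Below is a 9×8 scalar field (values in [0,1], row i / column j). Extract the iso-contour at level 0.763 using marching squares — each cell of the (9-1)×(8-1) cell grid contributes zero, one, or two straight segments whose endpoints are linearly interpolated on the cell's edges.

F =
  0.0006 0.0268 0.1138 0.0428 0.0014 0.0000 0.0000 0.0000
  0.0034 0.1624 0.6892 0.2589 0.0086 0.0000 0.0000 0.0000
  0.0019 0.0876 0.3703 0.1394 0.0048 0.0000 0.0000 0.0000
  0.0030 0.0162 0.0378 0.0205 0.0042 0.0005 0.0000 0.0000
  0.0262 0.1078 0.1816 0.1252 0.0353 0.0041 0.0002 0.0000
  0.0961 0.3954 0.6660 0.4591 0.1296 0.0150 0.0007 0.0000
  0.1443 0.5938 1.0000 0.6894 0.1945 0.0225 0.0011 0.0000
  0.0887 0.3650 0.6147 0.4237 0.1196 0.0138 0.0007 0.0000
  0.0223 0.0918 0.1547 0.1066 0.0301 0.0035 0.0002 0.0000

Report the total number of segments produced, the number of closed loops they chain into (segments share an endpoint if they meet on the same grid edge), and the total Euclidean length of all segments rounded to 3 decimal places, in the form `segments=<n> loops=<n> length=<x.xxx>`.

cell (5,1): code 0100 → (5.290,2.000)–(6.000,1.417)
cell (5,2): code 1000 → (6.000,2.763)–(5.290,2.000)
cell (6,1): code 0010 → (6.000,1.417)–(6.615,2.000)
cell (6,2): code 0001 → (6.615,2.000)–(6.000,2.763)
total: 4 segments, chained into 1 closed loop(s), length Σ = 3.788540

segments=4 loops=1 length=3.789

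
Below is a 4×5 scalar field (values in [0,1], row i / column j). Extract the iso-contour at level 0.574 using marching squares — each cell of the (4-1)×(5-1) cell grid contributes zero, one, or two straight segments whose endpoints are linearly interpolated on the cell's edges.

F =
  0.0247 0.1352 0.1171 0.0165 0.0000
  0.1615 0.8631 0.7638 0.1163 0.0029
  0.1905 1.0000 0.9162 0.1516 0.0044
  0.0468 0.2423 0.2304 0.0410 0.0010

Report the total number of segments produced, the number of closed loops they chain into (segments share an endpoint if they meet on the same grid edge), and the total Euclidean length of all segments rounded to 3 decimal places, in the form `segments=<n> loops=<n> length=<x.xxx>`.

segments=8 loops=1 length=6.453

cell (0,0): code 0100 → (0.603,1.000)–(1.000,0.588)
cell (0,1): code 1100 → (0.707,2.000)–(0.603,1.000)
cell (0,2): code 1000 → (1.000,2.293)–(0.707,2.000)
cell (1,0): code 0110 → (1.000,0.588)–(2.000,0.474)
cell (1,2): code 1001 → (2.000,2.448)–(1.000,2.293)
cell (2,0): code 0010 → (2.000,0.474)–(2.562,1.000)
cell (2,1): code 0011 → (2.562,1.000)–(2.499,2.000)
cell (2,2): code 0001 → (2.499,2.000)–(2.000,2.448)
total: 8 segments, chained into 1 closed loop(s), length Σ = 6.453198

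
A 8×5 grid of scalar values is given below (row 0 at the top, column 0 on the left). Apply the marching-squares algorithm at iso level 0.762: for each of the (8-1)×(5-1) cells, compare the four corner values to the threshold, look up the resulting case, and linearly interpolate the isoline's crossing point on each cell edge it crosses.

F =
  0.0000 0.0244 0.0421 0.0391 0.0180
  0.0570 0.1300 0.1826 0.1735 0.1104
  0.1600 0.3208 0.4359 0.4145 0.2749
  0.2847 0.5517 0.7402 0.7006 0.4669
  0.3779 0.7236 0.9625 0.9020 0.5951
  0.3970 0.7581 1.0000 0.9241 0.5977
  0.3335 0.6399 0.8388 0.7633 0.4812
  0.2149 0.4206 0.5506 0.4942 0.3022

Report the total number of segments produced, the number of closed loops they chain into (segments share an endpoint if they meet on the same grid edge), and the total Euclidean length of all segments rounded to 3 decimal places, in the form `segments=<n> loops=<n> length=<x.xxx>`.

segments=10 loops=1 length=8.885

cell (3,1): code 0100 → (3.098,2.000)–(4.000,1.161)
cell (3,2): code 1100 → (3.305,3.000)–(3.098,2.000)
cell (3,3): code 1000 → (4.000,3.456)–(3.305,3.000)
cell (4,1): code 0110 → (4.000,1.161)–(5.000,1.016)
cell (4,3): code 1001 → (5.000,3.497)–(4.000,3.456)
cell (5,1): code 0110 → (5.000,1.016)–(6.000,1.614)
cell (5,3): code 1001 → (6.000,3.005)–(5.000,3.497)
cell (6,1): code 0010 → (6.000,1.614)–(6.266,2.000)
cell (6,2): code 0011 → (6.266,2.000)–(6.005,3.000)
cell (6,3): code 0001 → (6.005,3.000)–(6.000,3.005)
total: 10 segments, chained into 1 closed loop(s), length Σ = 8.884856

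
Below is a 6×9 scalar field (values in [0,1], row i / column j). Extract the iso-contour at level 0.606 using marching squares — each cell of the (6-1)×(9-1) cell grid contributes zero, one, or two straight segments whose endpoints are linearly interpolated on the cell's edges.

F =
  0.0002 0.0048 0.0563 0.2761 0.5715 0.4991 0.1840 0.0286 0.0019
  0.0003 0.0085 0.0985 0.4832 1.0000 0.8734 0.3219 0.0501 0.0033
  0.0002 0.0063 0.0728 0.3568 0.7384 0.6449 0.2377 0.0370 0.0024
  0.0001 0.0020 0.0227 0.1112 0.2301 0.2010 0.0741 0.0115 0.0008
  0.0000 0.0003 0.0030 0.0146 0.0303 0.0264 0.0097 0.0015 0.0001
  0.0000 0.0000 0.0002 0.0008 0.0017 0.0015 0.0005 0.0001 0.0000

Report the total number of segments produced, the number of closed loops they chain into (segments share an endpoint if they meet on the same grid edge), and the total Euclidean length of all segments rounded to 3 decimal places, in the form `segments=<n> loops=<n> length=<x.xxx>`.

segments=8 loops=1 length=6.813

cell (0,3): code 0100 → (0.081,4.000)–(1.000,3.238)
cell (0,4): code 1100 → (0.286,5.000)–(0.081,4.000)
cell (0,5): code 1000 → (1.000,5.485)–(0.286,5.000)
cell (1,3): code 0110 → (1.000,3.238)–(2.000,3.653)
cell (1,5): code 1001 → (2.000,5.096)–(1.000,5.485)
cell (2,3): code 0010 → (2.000,3.653)–(2.260,4.000)
cell (2,4): code 0011 → (2.260,4.000)–(2.088,5.000)
cell (2,5): code 0001 → (2.088,5.000)–(2.000,5.096)
total: 8 segments, chained into 1 closed loop(s), length Σ = 6.812940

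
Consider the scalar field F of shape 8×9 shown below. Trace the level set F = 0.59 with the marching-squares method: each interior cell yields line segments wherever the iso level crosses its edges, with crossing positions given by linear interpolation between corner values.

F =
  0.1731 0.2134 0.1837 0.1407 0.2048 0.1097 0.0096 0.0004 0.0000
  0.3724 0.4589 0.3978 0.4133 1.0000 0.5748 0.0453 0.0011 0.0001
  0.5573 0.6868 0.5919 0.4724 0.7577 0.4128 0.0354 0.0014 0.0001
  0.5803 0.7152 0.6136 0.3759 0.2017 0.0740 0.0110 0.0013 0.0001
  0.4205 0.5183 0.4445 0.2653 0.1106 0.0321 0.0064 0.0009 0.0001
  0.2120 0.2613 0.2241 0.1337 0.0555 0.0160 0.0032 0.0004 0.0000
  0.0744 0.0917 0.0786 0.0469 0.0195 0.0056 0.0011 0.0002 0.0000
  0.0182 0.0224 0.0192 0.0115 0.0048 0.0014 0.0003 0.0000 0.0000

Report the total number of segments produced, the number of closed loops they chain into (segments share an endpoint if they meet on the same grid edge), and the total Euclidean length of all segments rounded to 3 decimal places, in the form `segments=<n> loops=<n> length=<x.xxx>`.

cell (0,3): code 0100 → (0.484,4.000)–(1.000,3.301)
cell (0,4): code 1000 → (1.000,4.964)–(0.484,4.000)
cell (1,0): code 0100 → (1.575,1.000)–(2.000,0.253)
cell (1,1): code 1100 → (1.990,2.000)–(1.575,1.000)
cell (1,2): code 1000 → (2.000,2.016)–(1.990,2.000)
cell (1,3): code 0110 → (1.000,3.301)–(2.000,3.412)
cell (1,4): code 1001 → (2.000,4.486)–(1.000,4.964)
cell (2,0): code 0110 → (2.000,0.253)–(3.000,0.072)
cell (2,2): code 1001 → (3.000,2.099)–(2.000,2.016)
cell (2,3): code 0010 → (2.000,3.412)–(2.302,4.000)
cell (2,4): code 0001 → (2.302,4.000)–(2.000,4.486)
cell (3,0): code 0010 → (3.000,0.072)–(3.636,1.000)
cell (3,1): code 0011 → (3.636,1.000)–(3.140,2.000)
cell (3,2): code 0001 → (3.140,2.000)–(3.000,2.099)
total: 14 segments, chained into 2 closed loop(s), length Σ = 11.702677

segments=14 loops=2 length=11.703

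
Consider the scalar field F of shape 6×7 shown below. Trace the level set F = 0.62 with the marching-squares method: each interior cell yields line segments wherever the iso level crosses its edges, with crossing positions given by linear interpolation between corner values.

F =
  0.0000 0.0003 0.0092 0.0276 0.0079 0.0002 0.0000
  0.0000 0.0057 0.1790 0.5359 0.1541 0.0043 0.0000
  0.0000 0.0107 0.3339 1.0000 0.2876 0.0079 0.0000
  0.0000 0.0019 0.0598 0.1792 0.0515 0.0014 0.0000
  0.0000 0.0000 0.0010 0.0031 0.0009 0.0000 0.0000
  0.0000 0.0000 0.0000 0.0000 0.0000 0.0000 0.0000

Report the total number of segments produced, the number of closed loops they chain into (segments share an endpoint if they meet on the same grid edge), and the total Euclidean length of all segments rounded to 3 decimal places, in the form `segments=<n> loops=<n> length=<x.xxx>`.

segments=4 loops=1 length=3.416

cell (1,2): code 0100 → (1.181,3.000)–(2.000,2.430)
cell (1,3): code 1000 → (2.000,3.533)–(1.181,3.000)
cell (2,2): code 0010 → (2.000,2.430)–(2.463,3.000)
cell (2,3): code 0001 → (2.463,3.000)–(2.000,3.533)
total: 4 segments, chained into 1 closed loop(s), length Σ = 3.416144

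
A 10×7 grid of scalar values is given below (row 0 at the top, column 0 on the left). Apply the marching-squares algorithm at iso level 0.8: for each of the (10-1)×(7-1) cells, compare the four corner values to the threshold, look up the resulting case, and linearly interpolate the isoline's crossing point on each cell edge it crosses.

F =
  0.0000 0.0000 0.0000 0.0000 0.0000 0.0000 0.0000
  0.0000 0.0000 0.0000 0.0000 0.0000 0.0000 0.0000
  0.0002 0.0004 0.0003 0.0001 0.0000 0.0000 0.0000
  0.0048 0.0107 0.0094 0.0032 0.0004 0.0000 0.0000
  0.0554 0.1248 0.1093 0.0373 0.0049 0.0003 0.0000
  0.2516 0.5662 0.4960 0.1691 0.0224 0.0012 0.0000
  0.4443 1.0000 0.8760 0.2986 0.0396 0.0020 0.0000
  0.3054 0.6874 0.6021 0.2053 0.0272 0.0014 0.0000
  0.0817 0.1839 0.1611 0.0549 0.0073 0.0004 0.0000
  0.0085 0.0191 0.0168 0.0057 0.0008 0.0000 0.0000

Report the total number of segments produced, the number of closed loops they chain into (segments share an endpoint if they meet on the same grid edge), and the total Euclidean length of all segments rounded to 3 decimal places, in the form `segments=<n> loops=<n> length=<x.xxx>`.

cell (5,0): code 0100 → (5.539,1.000)–(6.000,0.640)
cell (5,1): code 1100 → (5.800,2.000)–(5.539,1.000)
cell (5,2): code 1000 → (6.000,2.132)–(5.800,2.000)
cell (6,0): code 0010 → (6.000,0.640)–(6.640,1.000)
cell (6,1): code 0011 → (6.640,1.000)–(6.277,2.000)
cell (6,2): code 0001 → (6.277,2.000)–(6.000,2.132)
total: 6 segments, chained into 1 closed loop(s), length Σ = 3.962626

segments=6 loops=1 length=3.963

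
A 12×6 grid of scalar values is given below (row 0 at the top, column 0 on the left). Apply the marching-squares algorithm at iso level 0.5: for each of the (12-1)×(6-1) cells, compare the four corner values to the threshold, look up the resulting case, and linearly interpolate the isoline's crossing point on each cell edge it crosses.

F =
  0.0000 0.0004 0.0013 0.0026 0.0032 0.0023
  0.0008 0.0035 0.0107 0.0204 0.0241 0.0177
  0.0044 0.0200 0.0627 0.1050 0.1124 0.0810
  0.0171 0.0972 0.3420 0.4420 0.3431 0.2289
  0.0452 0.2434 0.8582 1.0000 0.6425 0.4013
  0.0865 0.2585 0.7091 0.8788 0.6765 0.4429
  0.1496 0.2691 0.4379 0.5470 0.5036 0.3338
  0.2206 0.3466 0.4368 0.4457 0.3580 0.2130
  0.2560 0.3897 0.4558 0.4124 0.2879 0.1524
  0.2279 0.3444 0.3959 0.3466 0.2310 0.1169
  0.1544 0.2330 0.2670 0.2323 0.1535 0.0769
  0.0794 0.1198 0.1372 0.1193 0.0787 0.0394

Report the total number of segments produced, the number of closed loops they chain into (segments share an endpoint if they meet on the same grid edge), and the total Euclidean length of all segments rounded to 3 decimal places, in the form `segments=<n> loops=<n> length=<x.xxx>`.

segments=12 loops=1 length=10.302

cell (3,1): code 0100 → (3.306,2.000)–(4.000,1.417)
cell (3,2): code 1100 → (3.104,3.000)–(3.306,2.000)
cell (3,3): code 1100 → (3.524,4.000)–(3.104,3.000)
cell (3,4): code 1000 → (4.000,4.591)–(3.524,4.000)
cell (4,1): code 0110 → (4.000,1.417)–(5.000,1.536)
cell (4,4): code 1001 → (5.000,4.756)–(4.000,4.591)
cell (5,1): code 0010 → (5.000,1.536)–(5.771,2.000)
cell (5,2): code 0111 → (5.771,2.000)–(6.000,2.569)
cell (5,4): code 1001 → (6.000,4.021)–(5.000,4.756)
cell (6,2): code 0010 → (6.000,2.569)–(6.464,3.000)
cell (6,3): code 0011 → (6.464,3.000)–(6.025,4.000)
cell (6,4): code 0001 → (6.025,4.000)–(6.000,4.021)
total: 12 segments, chained into 1 closed loop(s), length Σ = 10.302142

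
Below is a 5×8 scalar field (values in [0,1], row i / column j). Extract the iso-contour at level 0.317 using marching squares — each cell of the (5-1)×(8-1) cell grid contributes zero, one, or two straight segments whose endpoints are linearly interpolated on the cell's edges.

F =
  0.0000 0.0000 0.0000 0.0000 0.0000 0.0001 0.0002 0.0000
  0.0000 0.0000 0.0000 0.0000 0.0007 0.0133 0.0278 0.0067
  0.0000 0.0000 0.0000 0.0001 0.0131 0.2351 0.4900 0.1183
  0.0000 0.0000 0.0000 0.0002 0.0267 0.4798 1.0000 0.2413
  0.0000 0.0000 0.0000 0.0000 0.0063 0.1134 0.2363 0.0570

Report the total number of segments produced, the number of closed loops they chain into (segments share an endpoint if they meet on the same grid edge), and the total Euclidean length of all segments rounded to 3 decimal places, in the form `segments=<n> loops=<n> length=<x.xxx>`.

cell (1,5): code 0100 → (1.626,6.000)–(2.000,5.321)
cell (1,6): code 1000 → (2.000,6.465)–(1.626,6.000)
cell (2,4): code 0100 → (2.335,5.000)–(3.000,4.641)
cell (2,5): code 1110 → (2.000,5.321)–(2.335,5.000)
cell (2,6): code 1001 → (3.000,6.900)–(2.000,6.465)
cell (3,4): code 0010 → (3.000,4.641)–(3.444,5.000)
cell (3,5): code 0011 → (3.444,5.000)–(3.894,6.000)
cell (3,6): code 0001 → (3.894,6.000)–(3.000,6.900)
total: 8 segments, chained into 1 closed loop(s), length Σ = 6.619805

segments=8 loops=1 length=6.620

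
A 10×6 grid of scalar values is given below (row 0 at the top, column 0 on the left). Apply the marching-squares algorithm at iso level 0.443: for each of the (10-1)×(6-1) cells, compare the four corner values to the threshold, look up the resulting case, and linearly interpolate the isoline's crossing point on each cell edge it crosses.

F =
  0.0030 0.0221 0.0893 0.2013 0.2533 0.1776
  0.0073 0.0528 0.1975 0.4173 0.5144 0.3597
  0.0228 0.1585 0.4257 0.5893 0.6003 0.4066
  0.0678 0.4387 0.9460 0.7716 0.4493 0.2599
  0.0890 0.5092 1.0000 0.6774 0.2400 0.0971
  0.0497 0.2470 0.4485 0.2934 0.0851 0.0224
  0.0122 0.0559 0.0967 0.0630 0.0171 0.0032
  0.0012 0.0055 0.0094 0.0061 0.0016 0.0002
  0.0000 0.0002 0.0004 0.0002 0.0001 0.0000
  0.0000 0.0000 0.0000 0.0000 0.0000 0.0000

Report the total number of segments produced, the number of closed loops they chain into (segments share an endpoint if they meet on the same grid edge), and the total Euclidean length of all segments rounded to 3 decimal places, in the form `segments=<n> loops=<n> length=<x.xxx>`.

segments=18 loops=1 length=12.263

cell (0,3): code 0100 → (0.727,4.000)–(1.000,3.265)
cell (0,4): code 1000 → (1.000,4.462)–(0.727,4.000)
cell (1,2): code 0100 → (1.149,3.000)–(2.000,2.106)
cell (1,3): code 1110 → (1.000,3.265)–(1.149,3.000)
cell (1,4): code 1001 → (2.000,4.812)–(1.000,4.462)
cell (2,1): code 0100 → (2.033,2.000)–(3.000,1.008)
cell (2,2): code 1110 → (2.000,2.106)–(2.033,2.000)
cell (2,4): code 1001 → (3.000,4.033)–(2.000,4.812)
cell (3,0): code 0100 → (3.061,1.000)–(4.000,0.842)
cell (3,1): code 1110 → (3.000,1.008)–(3.061,1.000)
cell (3,3): code 1011 → (4.000,3.536)–(3.030,4.000)
cell (3,4): code 0001 → (3.030,4.000)–(3.000,4.033)
cell (4,0): code 0010 → (4.000,0.842)–(4.252,1.000)
cell (4,1): code 0111 → (4.252,1.000)–(5.000,1.973)
cell (4,2): code 1011 → (5.000,2.035)–(4.610,3.000)
cell (4,3): code 0001 → (4.610,3.000)–(4.000,3.536)
cell (5,1): code 0010 → (5.000,1.973)–(5.016,2.000)
cell (5,2): code 0001 → (5.016,2.000)–(5.000,2.035)
total: 18 segments, chained into 1 closed loop(s), length Σ = 12.262817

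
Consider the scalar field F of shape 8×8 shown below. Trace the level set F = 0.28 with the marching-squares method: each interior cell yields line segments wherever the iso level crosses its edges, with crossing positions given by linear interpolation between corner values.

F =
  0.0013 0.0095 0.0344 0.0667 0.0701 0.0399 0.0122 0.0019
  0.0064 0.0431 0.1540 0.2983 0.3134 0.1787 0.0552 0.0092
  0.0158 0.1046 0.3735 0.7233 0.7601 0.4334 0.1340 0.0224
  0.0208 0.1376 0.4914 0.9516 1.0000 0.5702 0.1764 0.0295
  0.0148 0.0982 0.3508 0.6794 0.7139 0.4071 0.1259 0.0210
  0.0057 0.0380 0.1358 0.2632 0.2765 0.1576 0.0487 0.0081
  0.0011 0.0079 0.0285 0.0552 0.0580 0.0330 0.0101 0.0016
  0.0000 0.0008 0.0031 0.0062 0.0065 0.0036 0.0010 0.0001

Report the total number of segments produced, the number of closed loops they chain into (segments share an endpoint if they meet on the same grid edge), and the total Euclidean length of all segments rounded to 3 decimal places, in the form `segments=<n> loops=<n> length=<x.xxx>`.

segments=16 loops=1 length=13.222

cell (0,2): code 0100 → (0.921,3.000)–(1.000,2.873)
cell (0,3): code 1100 → (0.863,4.000)–(0.921,3.000)
cell (0,4): code 1000 → (1.000,4.248)–(0.863,4.000)
cell (1,1): code 0100 → (1.574,2.000)–(2.000,1.652)
cell (1,2): code 1110 → (1.000,2.873)–(1.574,2.000)
cell (1,4): code 1101 → (1.398,5.000)–(1.000,4.248)
cell (1,5): code 1000 → (2.000,5.512)–(1.398,5.000)
cell (2,1): code 0110 → (2.000,1.652)–(3.000,1.402)
cell (2,5): code 1001 → (3.000,5.737)–(2.000,5.512)
cell (3,1): code 0110 → (3.000,1.402)–(4.000,1.720)
cell (3,5): code 1001 → (4.000,5.452)–(3.000,5.737)
cell (4,1): code 0010 → (4.000,1.720)–(4.329,2.000)
cell (4,2): code 0011 → (4.329,2.000)–(4.960,3.000)
cell (4,3): code 0011 → (4.960,3.000)–(4.992,4.000)
cell (4,4): code 0011 → (4.992,4.000)–(4.509,5.000)
cell (4,5): code 0001 → (4.509,5.000)–(4.000,5.452)
total: 16 segments, chained into 1 closed loop(s), length Σ = 13.221804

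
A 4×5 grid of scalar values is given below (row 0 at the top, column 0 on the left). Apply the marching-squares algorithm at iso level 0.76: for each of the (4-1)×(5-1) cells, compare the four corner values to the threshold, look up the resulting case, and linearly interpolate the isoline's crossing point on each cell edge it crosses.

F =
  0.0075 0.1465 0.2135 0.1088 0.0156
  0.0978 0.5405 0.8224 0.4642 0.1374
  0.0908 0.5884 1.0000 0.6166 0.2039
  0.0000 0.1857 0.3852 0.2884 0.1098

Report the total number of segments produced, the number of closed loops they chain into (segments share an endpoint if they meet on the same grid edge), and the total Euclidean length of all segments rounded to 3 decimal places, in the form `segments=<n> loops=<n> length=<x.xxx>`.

cell (0,1): code 0100 → (0.898,2.000)–(1.000,1.779)
cell (0,2): code 1000 → (1.000,2.174)–(0.898,2.000)
cell (1,1): code 0110 → (1.000,1.779)–(2.000,1.417)
cell (1,2): code 1001 → (2.000,2.626)–(1.000,2.174)
cell (2,1): code 0010 → (2.000,1.417)–(2.390,2.000)
cell (2,2): code 0001 → (2.390,2.000)–(2.000,2.626)
total: 6 segments, chained into 1 closed loop(s), length Σ = 4.046194

segments=6 loops=1 length=4.046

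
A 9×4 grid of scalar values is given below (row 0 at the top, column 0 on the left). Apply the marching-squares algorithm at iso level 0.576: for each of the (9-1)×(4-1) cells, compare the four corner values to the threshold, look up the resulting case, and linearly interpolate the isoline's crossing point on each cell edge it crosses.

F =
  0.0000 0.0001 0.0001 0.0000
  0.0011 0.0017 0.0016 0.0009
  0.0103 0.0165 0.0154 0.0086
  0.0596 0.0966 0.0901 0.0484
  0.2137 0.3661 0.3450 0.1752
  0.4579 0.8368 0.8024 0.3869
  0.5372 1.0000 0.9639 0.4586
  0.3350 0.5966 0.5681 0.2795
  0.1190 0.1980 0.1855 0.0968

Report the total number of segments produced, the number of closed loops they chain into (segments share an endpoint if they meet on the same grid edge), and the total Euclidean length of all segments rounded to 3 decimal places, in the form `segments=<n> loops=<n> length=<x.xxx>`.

cell (4,0): code 0100 → (4.446,1.000)–(5.000,0.312)
cell (4,1): code 1100 → (4.505,2.000)–(4.446,1.000)
cell (4,2): code 1000 → (5.000,2.545)–(4.505,2.000)
cell (5,0): code 0110 → (5.000,0.312)–(6.000,0.084)
cell (5,2): code 1001 → (6.000,2.768)–(5.000,2.545)
cell (6,0): code 0110 → (6.000,0.084)–(7.000,0.921)
cell (6,1): code 1011 → (7.000,1.723)–(6.980,2.000)
cell (6,2): code 0001 → (6.980,2.000)–(6.000,2.768)
cell (7,0): code 0010 → (7.000,0.921)–(7.052,1.000)
cell (7,1): code 0001 → (7.052,1.000)–(7.000,1.723)
total: 10 segments, chained into 1 closed loop(s), length Σ = 8.317616

segments=10 loops=1 length=8.318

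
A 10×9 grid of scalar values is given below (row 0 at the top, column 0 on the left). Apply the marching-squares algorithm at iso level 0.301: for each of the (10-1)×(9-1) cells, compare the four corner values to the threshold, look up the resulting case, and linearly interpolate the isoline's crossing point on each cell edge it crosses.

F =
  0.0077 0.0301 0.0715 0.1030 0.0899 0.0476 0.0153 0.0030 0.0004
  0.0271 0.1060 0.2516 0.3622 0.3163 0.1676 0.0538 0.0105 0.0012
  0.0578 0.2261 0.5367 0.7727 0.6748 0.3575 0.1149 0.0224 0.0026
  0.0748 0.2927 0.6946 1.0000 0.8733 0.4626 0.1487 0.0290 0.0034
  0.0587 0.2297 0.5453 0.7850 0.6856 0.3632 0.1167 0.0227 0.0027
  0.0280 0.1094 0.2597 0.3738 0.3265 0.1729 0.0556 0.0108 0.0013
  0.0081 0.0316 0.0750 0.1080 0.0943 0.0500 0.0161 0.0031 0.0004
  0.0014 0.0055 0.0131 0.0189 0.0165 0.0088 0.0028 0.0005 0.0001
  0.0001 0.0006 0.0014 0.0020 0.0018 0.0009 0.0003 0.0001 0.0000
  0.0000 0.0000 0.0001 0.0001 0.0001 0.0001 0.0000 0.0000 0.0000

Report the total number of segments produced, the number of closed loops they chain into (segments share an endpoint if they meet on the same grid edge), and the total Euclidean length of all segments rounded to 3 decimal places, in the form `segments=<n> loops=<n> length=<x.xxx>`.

cell (0,2): code 0100 → (0.764,3.000)–(1.000,2.447)
cell (0,3): code 1100 → (0.932,4.000)–(0.764,3.000)
cell (0,4): code 1000 → (1.000,4.103)–(0.932,4.000)
cell (1,1): code 0100 → (1.173,2.000)–(2.000,1.241)
cell (1,2): code 1110 → (1.000,2.447)–(1.173,2.000)
cell (1,4): code 1101 → (1.702,5.000)–(1.000,4.103)
cell (1,5): code 1000 → (2.000,5.233)–(1.702,5.000)
cell (2,1): code 0110 → (2.000,1.241)–(3.000,1.021)
cell (2,5): code 1001 → (3.000,5.515)–(2.000,5.233)
cell (3,1): code 0110 → (3.000,1.021)–(4.000,1.226)
cell (3,5): code 1001 → (4.000,5.252)–(3.000,5.515)
cell (4,1): code 0010 → (4.000,1.226)–(4.855,2.000)
cell (4,2): code 0111 → (4.855,2.000)–(5.000,2.362)
cell (4,4): code 1011 → (5.000,4.166)–(4.327,5.000)
cell (4,5): code 0001 → (4.327,5.000)–(4.000,5.252)
cell (5,2): code 0010 → (5.000,2.362)–(5.274,3.000)
cell (5,3): code 0011 → (5.274,3.000)–(5.110,4.000)
cell (5,4): code 0001 → (5.110,4.000)–(5.000,4.166)
total: 18 segments, chained into 1 closed loop(s), length Σ = 13.909947

segments=18 loops=1 length=13.910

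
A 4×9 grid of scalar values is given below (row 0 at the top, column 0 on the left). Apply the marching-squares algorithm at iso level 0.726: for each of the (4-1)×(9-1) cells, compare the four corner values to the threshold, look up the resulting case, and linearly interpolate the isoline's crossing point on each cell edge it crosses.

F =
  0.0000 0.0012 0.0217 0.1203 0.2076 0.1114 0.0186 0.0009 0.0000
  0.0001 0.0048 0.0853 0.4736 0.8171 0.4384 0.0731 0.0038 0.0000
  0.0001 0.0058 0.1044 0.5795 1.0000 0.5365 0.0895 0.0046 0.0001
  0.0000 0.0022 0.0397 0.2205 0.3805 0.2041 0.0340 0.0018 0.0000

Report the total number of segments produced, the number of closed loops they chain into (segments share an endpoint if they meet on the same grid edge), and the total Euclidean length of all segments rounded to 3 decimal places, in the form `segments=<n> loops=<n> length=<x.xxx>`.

segments=6 loops=1 length=4.245

cell (0,3): code 0100 → (0.851,4.000)–(1.000,3.735)
cell (0,4): code 1000 → (1.000,4.241)–(0.851,4.000)
cell (1,3): code 0110 → (1.000,3.735)–(2.000,3.348)
cell (1,4): code 1001 → (2.000,4.591)–(1.000,4.241)
cell (2,3): code 0010 → (2.000,3.348)–(2.442,4.000)
cell (2,4): code 0001 → (2.442,4.000)–(2.000,4.591)
total: 6 segments, chained into 1 closed loop(s), length Σ = 4.245208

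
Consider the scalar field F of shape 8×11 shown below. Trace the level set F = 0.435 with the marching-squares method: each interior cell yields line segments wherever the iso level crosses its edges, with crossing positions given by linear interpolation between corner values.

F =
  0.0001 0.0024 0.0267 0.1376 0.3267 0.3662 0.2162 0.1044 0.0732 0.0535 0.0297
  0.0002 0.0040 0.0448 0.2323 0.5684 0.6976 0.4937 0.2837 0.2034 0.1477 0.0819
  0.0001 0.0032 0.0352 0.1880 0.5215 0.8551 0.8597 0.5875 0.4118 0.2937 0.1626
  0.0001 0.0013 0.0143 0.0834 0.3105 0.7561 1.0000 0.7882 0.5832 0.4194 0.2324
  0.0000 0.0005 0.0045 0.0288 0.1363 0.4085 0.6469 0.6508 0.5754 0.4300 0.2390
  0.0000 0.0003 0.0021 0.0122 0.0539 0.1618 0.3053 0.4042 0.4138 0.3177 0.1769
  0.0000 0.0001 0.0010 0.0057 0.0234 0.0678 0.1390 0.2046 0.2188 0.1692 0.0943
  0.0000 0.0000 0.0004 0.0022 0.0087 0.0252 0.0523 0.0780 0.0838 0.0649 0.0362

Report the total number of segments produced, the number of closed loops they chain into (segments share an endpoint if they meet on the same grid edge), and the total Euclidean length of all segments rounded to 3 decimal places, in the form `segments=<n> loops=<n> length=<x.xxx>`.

segments=18 loops=1 length=15.405

cell (0,3): code 0100 → (0.448,4.000)–(1.000,3.603)
cell (0,4): code 1100 → (0.208,5.000)–(0.448,4.000)
cell (0,5): code 1100 → (0.788,6.000)–(0.208,5.000)
cell (0,6): code 1000 → (1.000,6.280)–(0.788,6.000)
cell (1,3): code 0110 → (1.000,3.603)–(2.000,3.741)
cell (1,6): code 1101 → (1.498,7.000)–(1.000,6.280)
cell (1,7): code 1000 → (2.000,7.868)–(1.498,7.000)
cell (2,3): code 0010 → (2.000,3.741)–(2.410,4.000)
cell (2,4): code 0111 → (2.410,4.000)–(3.000,4.279)
cell (2,7): code 1101 → (2.135,8.000)–(2.000,7.868)
cell (2,8): code 1000 → (3.000,8.905)–(2.135,8.000)
cell (3,4): code 0010 → (3.000,4.279)–(3.924,5.000)
cell (3,5): code 0111 → (3.924,5.000)–(4.000,5.111)
cell (3,8): code 1001 → (4.000,8.966)–(3.000,8.905)
cell (4,5): code 0010 → (4.000,5.111)–(4.620,6.000)
cell (4,6): code 0011 → (4.620,6.000)–(4.875,7.000)
cell (4,7): code 0011 → (4.875,7.000)–(4.869,8.000)
cell (4,8): code 0001 → (4.869,8.000)–(4.000,8.966)
total: 18 segments, chained into 1 closed loop(s), length Σ = 15.404820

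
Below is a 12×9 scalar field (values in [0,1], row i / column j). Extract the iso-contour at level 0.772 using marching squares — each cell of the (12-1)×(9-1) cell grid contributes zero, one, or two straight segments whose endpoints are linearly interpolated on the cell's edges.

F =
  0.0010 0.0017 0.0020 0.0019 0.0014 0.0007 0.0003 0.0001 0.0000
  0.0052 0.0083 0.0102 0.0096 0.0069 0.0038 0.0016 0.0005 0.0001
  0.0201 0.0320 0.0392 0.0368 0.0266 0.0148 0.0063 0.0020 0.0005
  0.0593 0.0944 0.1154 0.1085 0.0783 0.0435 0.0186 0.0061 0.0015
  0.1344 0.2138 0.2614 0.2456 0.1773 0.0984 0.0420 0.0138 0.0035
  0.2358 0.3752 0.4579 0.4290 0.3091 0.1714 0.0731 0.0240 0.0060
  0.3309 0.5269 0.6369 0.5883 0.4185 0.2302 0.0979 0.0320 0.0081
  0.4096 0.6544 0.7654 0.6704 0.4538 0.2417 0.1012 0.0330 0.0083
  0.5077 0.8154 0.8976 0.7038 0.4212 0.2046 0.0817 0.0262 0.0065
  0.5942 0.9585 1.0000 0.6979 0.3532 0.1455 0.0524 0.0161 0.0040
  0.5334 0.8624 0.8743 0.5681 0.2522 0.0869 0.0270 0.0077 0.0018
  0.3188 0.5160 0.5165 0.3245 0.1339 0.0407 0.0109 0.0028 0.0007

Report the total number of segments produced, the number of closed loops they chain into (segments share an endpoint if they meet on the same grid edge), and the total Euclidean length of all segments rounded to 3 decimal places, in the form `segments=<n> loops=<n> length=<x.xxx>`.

segments=10 loops=1 length=8.668

cell (7,0): code 0100 → (7.730,1.000)–(8.000,0.859)
cell (7,1): code 1100 → (7.050,2.000)–(7.730,1.000)
cell (7,2): code 1000 → (8.000,2.648)–(7.050,2.000)
cell (8,0): code 0110 → (8.000,0.859)–(9.000,0.488)
cell (8,2): code 1001 → (9.000,2.755)–(8.000,2.648)
cell (9,0): code 0110 → (9.000,0.488)–(10.000,0.725)
cell (9,2): code 1001 → (10.000,2.334)–(9.000,2.755)
cell (10,0): code 0010 → (10.000,0.725)–(10.261,1.000)
cell (10,1): code 0011 → (10.261,1.000)–(10.286,2.000)
cell (10,2): code 0001 → (10.286,2.000)–(10.000,2.334)
total: 10 segments, chained into 1 closed loop(s), length Σ = 8.667725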